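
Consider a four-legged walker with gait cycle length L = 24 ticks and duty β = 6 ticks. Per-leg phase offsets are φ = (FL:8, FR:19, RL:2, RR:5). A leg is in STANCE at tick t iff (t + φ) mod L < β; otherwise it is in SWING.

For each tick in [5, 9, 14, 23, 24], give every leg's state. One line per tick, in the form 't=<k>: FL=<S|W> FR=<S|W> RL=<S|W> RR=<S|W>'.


t=5: FL=W FR=S RL=W RR=W
t=9: FL=W FR=S RL=W RR=W
t=14: FL=W FR=W RL=W RR=W
t=23: FL=W FR=W RL=S RR=S
t=24: FL=W FR=W RL=S RR=S

t=5: phase=(13,0,7,10) vs β=6 → FL=W FR=S RL=W RR=W
t=9: phase=(17,4,11,14) vs β=6 → FL=W FR=S RL=W RR=W
t=14: phase=(22,9,16,19) vs β=6 → FL=W FR=W RL=W RR=W
t=23: phase=(7,18,1,4) vs β=6 → FL=W FR=W RL=S RR=S
t=24: phase=(8,19,2,5) vs β=6 → FL=W FR=W RL=S RR=S


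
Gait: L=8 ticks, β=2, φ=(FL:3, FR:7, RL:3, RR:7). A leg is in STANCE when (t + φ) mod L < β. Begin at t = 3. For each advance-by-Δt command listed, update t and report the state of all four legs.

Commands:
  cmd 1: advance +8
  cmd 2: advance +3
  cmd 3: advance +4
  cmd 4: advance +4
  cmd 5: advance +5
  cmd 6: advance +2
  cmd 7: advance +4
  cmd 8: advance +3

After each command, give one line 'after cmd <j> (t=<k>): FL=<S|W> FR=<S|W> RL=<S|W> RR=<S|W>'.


after cmd 1 (t=11): FL=W FR=W RL=W RR=W
after cmd 2 (t=14): FL=S FR=W RL=S RR=W
after cmd 3 (t=18): FL=W FR=S RL=W RR=S
after cmd 4 (t=22): FL=S FR=W RL=S RR=W
after cmd 5 (t=27): FL=W FR=W RL=W RR=W
after cmd 6 (t=29): FL=S FR=W RL=S RR=W
after cmd 7 (t=33): FL=W FR=S RL=W RR=S
after cmd 8 (t=36): FL=W FR=W RL=W RR=W

start t=3: FL=W FR=W RL=W RR=W
cmd 1: advance +8 → t=11, phase=(6,2,6,2) → FL=W FR=W RL=W RR=W
cmd 2: advance +3 → t=14, phase=(1,5,1,5) → FL=S FR=W RL=S RR=W
cmd 3: advance +4 → t=18, phase=(5,1,5,1) → FL=W FR=S RL=W RR=S
cmd 4: advance +4 → t=22, phase=(1,5,1,5) → FL=S FR=W RL=S RR=W
cmd 5: advance +5 → t=27, phase=(6,2,6,2) → FL=W FR=W RL=W RR=W
cmd 6: advance +2 → t=29, phase=(0,4,0,4) → FL=S FR=W RL=S RR=W
cmd 7: advance +4 → t=33, phase=(4,0,4,0) → FL=W FR=S RL=W RR=S
cmd 8: advance +3 → t=36, phase=(7,3,7,3) → FL=W FR=W RL=W RR=W


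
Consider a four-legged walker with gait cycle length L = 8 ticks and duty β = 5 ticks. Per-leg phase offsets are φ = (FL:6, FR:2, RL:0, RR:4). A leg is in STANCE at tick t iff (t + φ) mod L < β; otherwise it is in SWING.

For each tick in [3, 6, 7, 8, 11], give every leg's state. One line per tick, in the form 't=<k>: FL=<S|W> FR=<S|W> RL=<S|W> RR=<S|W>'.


t=3: FL=S FR=W RL=S RR=W
t=6: FL=S FR=S RL=W RR=S
t=7: FL=W FR=S RL=W RR=S
t=8: FL=W FR=S RL=S RR=S
t=11: FL=S FR=W RL=S RR=W

t=3: phase=(1,5,3,7) vs β=5 → FL=S FR=W RL=S RR=W
t=6: phase=(4,0,6,2) vs β=5 → FL=S FR=S RL=W RR=S
t=7: phase=(5,1,7,3) vs β=5 → FL=W FR=S RL=W RR=S
t=8: phase=(6,2,0,4) vs β=5 → FL=W FR=S RL=S RR=S
t=11: phase=(1,5,3,7) vs β=5 → FL=S FR=W RL=S RR=W


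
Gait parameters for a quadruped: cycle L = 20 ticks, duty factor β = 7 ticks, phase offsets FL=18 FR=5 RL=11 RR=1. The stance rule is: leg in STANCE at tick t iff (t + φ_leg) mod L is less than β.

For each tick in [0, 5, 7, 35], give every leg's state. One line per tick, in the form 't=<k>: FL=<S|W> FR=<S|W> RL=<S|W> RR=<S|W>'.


t=0: phase=(18,5,11,1) vs β=7 → FL=W FR=S RL=W RR=S
t=5: phase=(3,10,16,6) vs β=7 → FL=S FR=W RL=W RR=S
t=7: phase=(5,12,18,8) vs β=7 → FL=S FR=W RL=W RR=W
t=35: phase=(13,0,6,16) vs β=7 → FL=W FR=S RL=S RR=W

t=0: FL=W FR=S RL=W RR=S
t=5: FL=S FR=W RL=W RR=S
t=7: FL=S FR=W RL=W RR=W
t=35: FL=W FR=S RL=S RR=W


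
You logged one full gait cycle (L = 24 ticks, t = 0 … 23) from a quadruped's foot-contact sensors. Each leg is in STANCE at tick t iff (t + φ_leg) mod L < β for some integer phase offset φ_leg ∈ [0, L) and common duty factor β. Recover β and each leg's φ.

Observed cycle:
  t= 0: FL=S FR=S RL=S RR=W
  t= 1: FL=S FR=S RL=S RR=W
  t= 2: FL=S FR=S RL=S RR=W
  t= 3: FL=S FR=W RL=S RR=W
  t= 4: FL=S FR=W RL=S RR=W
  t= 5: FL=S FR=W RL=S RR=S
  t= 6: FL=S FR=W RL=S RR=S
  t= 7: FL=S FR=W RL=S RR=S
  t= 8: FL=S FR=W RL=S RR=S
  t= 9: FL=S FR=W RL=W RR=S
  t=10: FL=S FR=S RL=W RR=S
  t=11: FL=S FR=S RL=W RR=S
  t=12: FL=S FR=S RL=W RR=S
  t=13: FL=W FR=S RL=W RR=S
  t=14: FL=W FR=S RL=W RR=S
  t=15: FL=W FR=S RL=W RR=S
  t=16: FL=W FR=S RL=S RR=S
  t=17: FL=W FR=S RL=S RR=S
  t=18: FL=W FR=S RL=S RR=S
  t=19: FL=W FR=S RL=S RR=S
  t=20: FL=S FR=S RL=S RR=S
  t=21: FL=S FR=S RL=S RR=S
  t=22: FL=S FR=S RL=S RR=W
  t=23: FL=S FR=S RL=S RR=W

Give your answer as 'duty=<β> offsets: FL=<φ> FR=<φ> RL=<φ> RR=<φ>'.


duty β = stance ticks per leg = 17
FL: stance ticks = 17; W→S at t=20 → φ=4
FR: stance ticks = 17; W→S at t=10 → φ=14
RL: stance ticks = 17; W→S at t=16 → φ=8
RR: stance ticks = 17; W→S at t=5 → φ=19

duty=17 offsets: FL=4 FR=14 RL=8 RR=19


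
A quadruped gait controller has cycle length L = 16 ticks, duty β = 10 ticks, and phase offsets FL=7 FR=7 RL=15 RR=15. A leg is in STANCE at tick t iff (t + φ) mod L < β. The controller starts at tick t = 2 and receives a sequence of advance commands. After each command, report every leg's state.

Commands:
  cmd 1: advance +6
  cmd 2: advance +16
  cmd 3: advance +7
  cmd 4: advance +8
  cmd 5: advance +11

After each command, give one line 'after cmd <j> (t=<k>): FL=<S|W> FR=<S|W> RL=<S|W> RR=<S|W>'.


start t=2: FL=S FR=S RL=S RR=S
cmd 1: advance +6 → t=8, phase=(15,15,7,7) → FL=W FR=W RL=S RR=S
cmd 2: advance +16 → t=24, phase=(15,15,7,7) → FL=W FR=W RL=S RR=S
cmd 3: advance +7 → t=31, phase=(6,6,14,14) → FL=S FR=S RL=W RR=W
cmd 4: advance +8 → t=39, phase=(14,14,6,6) → FL=W FR=W RL=S RR=S
cmd 5: advance +11 → t=50, phase=(9,9,1,1) → FL=S FR=S RL=S RR=S

after cmd 1 (t=8): FL=W FR=W RL=S RR=S
after cmd 2 (t=24): FL=W FR=W RL=S RR=S
after cmd 3 (t=31): FL=S FR=S RL=W RR=W
after cmd 4 (t=39): FL=W FR=W RL=S RR=S
after cmd 5 (t=50): FL=S FR=S RL=S RR=S


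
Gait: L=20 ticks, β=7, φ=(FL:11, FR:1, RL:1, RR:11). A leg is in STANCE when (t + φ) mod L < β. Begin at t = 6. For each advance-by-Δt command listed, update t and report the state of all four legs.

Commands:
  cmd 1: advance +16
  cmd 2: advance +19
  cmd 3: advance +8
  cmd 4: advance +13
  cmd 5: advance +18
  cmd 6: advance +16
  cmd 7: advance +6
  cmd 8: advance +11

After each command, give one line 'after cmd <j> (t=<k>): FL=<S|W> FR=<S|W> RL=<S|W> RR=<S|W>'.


start t=6: FL=W FR=W RL=W RR=W
cmd 1: advance +16 → t=22, phase=(13,3,3,13) → FL=W FR=S RL=S RR=W
cmd 2: advance +19 → t=41, phase=(12,2,2,12) → FL=W FR=S RL=S RR=W
cmd 3: advance +8 → t=49, phase=(0,10,10,0) → FL=S FR=W RL=W RR=S
cmd 4: advance +13 → t=62, phase=(13,3,3,13) → FL=W FR=S RL=S RR=W
cmd 5: advance +18 → t=80, phase=(11,1,1,11) → FL=W FR=S RL=S RR=W
cmd 6: advance +16 → t=96, phase=(7,17,17,7) → FL=W FR=W RL=W RR=W
cmd 7: advance +6 → t=102, phase=(13,3,3,13) → FL=W FR=S RL=S RR=W
cmd 8: advance +11 → t=113, phase=(4,14,14,4) → FL=S FR=W RL=W RR=S

after cmd 1 (t=22): FL=W FR=S RL=S RR=W
after cmd 2 (t=41): FL=W FR=S RL=S RR=W
after cmd 3 (t=49): FL=S FR=W RL=W RR=S
after cmd 4 (t=62): FL=W FR=S RL=S RR=W
after cmd 5 (t=80): FL=W FR=S RL=S RR=W
after cmd 6 (t=96): FL=W FR=W RL=W RR=W
after cmd 7 (t=102): FL=W FR=S RL=S RR=W
after cmd 8 (t=113): FL=S FR=W RL=W RR=S


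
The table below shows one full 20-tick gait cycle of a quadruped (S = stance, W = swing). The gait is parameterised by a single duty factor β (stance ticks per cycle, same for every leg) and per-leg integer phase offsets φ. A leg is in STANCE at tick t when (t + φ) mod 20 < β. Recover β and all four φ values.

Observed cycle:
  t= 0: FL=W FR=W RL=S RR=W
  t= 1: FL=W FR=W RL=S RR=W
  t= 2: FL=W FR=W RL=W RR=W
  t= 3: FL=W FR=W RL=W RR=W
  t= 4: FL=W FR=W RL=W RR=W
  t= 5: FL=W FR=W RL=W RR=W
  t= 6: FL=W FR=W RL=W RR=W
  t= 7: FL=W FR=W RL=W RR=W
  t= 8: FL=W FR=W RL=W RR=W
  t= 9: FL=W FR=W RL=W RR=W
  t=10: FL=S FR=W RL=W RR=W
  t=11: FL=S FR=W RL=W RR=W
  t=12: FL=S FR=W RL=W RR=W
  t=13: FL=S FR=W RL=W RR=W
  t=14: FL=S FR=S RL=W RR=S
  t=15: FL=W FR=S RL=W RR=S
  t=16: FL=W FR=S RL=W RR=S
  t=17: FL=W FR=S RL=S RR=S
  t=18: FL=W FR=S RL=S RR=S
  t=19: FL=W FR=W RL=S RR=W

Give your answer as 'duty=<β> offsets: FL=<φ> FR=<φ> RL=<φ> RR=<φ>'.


duty=5 offsets: FL=10 FR=6 RL=3 RR=6

duty β = stance ticks per leg = 5
FL: stance ticks = 5; W→S at t=10 → φ=10
FR: stance ticks = 5; W→S at t=14 → φ=6
RL: stance ticks = 5; W→S at t=17 → φ=3
RR: stance ticks = 5; W→S at t=14 → φ=6


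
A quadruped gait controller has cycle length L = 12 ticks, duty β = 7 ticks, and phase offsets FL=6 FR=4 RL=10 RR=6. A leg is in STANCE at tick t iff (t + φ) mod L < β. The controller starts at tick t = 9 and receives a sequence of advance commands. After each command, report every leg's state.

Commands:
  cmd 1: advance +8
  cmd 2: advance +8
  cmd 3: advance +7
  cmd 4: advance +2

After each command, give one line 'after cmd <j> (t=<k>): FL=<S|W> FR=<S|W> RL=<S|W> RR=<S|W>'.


start t=9: FL=S FR=S RL=W RR=S
cmd 1: advance +8 → t=17, phase=(11,9,3,11) → FL=W FR=W RL=S RR=W
cmd 2: advance +8 → t=25, phase=(7,5,11,7) → FL=W FR=S RL=W RR=W
cmd 3: advance +7 → t=32, phase=(2,0,6,2) → FL=S FR=S RL=S RR=S
cmd 4: advance +2 → t=34, phase=(4,2,8,4) → FL=S FR=S RL=W RR=S

after cmd 1 (t=17): FL=W FR=W RL=S RR=W
after cmd 2 (t=25): FL=W FR=S RL=W RR=W
after cmd 3 (t=32): FL=S FR=S RL=S RR=S
after cmd 4 (t=34): FL=S FR=S RL=W RR=S


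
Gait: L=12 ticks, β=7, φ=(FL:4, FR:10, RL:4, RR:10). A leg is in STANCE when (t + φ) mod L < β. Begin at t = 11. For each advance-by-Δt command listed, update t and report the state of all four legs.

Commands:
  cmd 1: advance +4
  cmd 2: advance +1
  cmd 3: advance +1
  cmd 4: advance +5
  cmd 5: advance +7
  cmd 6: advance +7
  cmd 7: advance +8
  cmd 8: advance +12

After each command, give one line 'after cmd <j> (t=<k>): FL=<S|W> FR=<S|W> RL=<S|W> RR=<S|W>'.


after cmd 1 (t=15): FL=W FR=S RL=W RR=S
after cmd 2 (t=16): FL=W FR=S RL=W RR=S
after cmd 3 (t=17): FL=W FR=S RL=W RR=S
after cmd 4 (t=22): FL=S FR=W RL=S RR=W
after cmd 5 (t=29): FL=W FR=S RL=W RR=S
after cmd 6 (t=36): FL=S FR=W RL=S RR=W
after cmd 7 (t=44): FL=S FR=S RL=S RR=S
after cmd 8 (t=56): FL=S FR=S RL=S RR=S

start t=11: FL=S FR=W RL=S RR=W
cmd 1: advance +4 → t=15, phase=(7,1,7,1) → FL=W FR=S RL=W RR=S
cmd 2: advance +1 → t=16, phase=(8,2,8,2) → FL=W FR=S RL=W RR=S
cmd 3: advance +1 → t=17, phase=(9,3,9,3) → FL=W FR=S RL=W RR=S
cmd 4: advance +5 → t=22, phase=(2,8,2,8) → FL=S FR=W RL=S RR=W
cmd 5: advance +7 → t=29, phase=(9,3,9,3) → FL=W FR=S RL=W RR=S
cmd 6: advance +7 → t=36, phase=(4,10,4,10) → FL=S FR=W RL=S RR=W
cmd 7: advance +8 → t=44, phase=(0,6,0,6) → FL=S FR=S RL=S RR=S
cmd 8: advance +12 → t=56, phase=(0,6,0,6) → FL=S FR=S RL=S RR=S


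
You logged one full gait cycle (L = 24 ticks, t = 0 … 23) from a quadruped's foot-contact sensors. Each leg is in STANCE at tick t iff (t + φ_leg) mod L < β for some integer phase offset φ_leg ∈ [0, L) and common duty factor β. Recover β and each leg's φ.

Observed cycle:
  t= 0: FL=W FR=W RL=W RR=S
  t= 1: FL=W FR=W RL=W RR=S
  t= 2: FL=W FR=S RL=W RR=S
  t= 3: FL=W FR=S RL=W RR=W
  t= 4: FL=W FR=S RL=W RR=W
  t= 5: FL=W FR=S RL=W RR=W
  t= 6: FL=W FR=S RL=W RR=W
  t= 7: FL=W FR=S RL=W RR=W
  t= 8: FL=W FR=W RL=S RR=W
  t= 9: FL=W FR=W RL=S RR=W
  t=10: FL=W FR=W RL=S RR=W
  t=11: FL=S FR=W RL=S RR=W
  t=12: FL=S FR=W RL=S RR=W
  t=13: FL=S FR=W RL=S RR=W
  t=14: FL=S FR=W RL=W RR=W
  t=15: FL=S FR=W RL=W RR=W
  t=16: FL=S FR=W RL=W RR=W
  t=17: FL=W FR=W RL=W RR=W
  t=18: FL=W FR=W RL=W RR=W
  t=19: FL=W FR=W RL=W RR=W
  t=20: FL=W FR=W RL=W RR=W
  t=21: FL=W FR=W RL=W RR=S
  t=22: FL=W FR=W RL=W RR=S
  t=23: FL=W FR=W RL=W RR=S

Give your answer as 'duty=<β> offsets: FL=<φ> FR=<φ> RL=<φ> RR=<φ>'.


duty=6 offsets: FL=13 FR=22 RL=16 RR=3

duty β = stance ticks per leg = 6
FL: stance ticks = 6; W→S at t=11 → φ=13
FR: stance ticks = 6; W→S at t=2 → φ=22
RL: stance ticks = 6; W→S at t=8 → φ=16
RR: stance ticks = 6; W→S at t=21 → φ=3


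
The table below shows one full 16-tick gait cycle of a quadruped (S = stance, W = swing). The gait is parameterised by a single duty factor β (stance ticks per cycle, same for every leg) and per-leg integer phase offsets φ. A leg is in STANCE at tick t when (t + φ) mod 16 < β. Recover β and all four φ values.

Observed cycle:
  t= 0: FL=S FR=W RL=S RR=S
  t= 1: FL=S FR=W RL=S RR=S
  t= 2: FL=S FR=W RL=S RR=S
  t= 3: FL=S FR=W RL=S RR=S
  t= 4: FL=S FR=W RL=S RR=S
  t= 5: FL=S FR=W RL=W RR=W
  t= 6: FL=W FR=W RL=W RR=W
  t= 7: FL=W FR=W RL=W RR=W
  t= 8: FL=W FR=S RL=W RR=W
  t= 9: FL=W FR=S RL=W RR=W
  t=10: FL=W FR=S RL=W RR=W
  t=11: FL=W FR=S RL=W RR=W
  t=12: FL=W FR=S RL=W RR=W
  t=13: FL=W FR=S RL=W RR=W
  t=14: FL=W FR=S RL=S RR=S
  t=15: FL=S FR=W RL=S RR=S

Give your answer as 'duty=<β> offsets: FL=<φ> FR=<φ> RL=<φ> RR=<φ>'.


duty β = stance ticks per leg = 7
FL: stance ticks = 7; W→S at t=15 → φ=1
FR: stance ticks = 7; W→S at t=8 → φ=8
RL: stance ticks = 7; W→S at t=14 → φ=2
RR: stance ticks = 7; W→S at t=14 → φ=2

duty=7 offsets: FL=1 FR=8 RL=2 RR=2


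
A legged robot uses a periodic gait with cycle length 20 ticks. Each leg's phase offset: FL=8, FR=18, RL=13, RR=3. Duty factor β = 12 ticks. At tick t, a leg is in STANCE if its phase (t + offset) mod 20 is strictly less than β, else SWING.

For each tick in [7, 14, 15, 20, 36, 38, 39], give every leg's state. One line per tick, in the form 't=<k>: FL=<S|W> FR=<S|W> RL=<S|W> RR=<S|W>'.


t=7: phase=(15,5,0,10) vs β=12 → FL=W FR=S RL=S RR=S
t=14: phase=(2,12,7,17) vs β=12 → FL=S FR=W RL=S RR=W
t=15: phase=(3,13,8,18) vs β=12 → FL=S FR=W RL=S RR=W
t=20: phase=(8,18,13,3) vs β=12 → FL=S FR=W RL=W RR=S
t=36: phase=(4,14,9,19) vs β=12 → FL=S FR=W RL=S RR=W
t=38: phase=(6,16,11,1) vs β=12 → FL=S FR=W RL=S RR=S
t=39: phase=(7,17,12,2) vs β=12 → FL=S FR=W RL=W RR=S

t=7: FL=W FR=S RL=S RR=S
t=14: FL=S FR=W RL=S RR=W
t=15: FL=S FR=W RL=S RR=W
t=20: FL=S FR=W RL=W RR=S
t=36: FL=S FR=W RL=S RR=W
t=38: FL=S FR=W RL=S RR=S
t=39: FL=S FR=W RL=W RR=S


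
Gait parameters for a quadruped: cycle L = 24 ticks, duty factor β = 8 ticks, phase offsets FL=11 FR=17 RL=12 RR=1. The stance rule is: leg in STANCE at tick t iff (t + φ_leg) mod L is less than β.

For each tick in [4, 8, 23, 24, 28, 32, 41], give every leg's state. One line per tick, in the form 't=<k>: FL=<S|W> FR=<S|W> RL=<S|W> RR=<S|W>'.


t=4: FL=W FR=W RL=W RR=S
t=8: FL=W FR=S RL=W RR=W
t=23: FL=W FR=W RL=W RR=S
t=24: FL=W FR=W RL=W RR=S
t=28: FL=W FR=W RL=W RR=S
t=32: FL=W FR=S RL=W RR=W
t=41: FL=S FR=W RL=S RR=W

t=4: phase=(15,21,16,5) vs β=8 → FL=W FR=W RL=W RR=S
t=8: phase=(19,1,20,9) vs β=8 → FL=W FR=S RL=W RR=W
t=23: phase=(10,16,11,0) vs β=8 → FL=W FR=W RL=W RR=S
t=24: phase=(11,17,12,1) vs β=8 → FL=W FR=W RL=W RR=S
t=28: phase=(15,21,16,5) vs β=8 → FL=W FR=W RL=W RR=S
t=32: phase=(19,1,20,9) vs β=8 → FL=W FR=S RL=W RR=W
t=41: phase=(4,10,5,18) vs β=8 → FL=S FR=W RL=S RR=W


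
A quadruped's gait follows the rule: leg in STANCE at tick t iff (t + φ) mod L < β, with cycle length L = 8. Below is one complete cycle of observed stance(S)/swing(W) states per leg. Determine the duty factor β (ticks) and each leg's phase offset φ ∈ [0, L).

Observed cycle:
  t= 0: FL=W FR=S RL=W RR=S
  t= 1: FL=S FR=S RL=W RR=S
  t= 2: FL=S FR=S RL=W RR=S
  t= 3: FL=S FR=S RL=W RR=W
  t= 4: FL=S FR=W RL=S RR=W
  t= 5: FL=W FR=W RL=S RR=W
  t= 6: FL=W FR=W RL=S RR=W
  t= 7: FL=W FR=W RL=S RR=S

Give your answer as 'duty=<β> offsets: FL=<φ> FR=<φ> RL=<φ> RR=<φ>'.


duty=4 offsets: FL=7 FR=0 RL=4 RR=1

duty β = stance ticks per leg = 4
FL: stance ticks = 4; W→S at t=1 → φ=7
FR: stance ticks = 4; W→S at t=0 → φ=0
RL: stance ticks = 4; W→S at t=4 → φ=4
RR: stance ticks = 4; W→S at t=7 → φ=1


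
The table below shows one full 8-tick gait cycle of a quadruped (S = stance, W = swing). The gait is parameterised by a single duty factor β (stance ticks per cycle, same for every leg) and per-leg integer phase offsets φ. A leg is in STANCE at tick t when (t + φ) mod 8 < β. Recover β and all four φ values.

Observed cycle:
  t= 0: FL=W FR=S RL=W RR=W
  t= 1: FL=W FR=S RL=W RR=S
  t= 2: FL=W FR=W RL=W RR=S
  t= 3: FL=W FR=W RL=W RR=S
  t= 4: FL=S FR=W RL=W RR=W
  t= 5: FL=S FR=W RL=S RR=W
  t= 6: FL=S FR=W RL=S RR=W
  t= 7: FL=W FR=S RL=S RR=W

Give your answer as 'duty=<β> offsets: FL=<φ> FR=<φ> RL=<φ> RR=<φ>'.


duty β = stance ticks per leg = 3
FL: stance ticks = 3; W→S at t=4 → φ=4
FR: stance ticks = 3; W→S at t=7 → φ=1
RL: stance ticks = 3; W→S at t=5 → φ=3
RR: stance ticks = 3; W→S at t=1 → φ=7

duty=3 offsets: FL=4 FR=1 RL=3 RR=7


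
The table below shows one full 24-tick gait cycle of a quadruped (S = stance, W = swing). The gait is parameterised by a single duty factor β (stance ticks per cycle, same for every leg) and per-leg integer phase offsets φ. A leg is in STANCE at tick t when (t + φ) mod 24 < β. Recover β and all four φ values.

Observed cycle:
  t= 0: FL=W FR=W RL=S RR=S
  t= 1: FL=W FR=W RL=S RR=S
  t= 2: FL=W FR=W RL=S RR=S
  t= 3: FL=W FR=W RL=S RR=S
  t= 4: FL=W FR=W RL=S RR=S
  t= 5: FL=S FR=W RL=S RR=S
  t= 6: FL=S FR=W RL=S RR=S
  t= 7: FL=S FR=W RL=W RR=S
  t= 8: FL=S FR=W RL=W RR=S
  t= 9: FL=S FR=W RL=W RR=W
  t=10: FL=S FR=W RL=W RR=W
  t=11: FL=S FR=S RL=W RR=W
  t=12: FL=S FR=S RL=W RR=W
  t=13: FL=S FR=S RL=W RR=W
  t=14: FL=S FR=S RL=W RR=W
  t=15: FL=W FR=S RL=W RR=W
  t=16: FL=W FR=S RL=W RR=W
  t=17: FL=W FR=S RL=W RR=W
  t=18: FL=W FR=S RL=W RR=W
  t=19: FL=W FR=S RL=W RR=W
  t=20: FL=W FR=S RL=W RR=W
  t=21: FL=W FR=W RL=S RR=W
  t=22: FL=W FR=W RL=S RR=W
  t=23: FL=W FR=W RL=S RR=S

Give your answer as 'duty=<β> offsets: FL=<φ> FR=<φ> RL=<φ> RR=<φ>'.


duty β = stance ticks per leg = 10
FL: stance ticks = 10; W→S at t=5 → φ=19
FR: stance ticks = 10; W→S at t=11 → φ=13
RL: stance ticks = 10; W→S at t=21 → φ=3
RR: stance ticks = 10; W→S at t=23 → φ=1

duty=10 offsets: FL=19 FR=13 RL=3 RR=1


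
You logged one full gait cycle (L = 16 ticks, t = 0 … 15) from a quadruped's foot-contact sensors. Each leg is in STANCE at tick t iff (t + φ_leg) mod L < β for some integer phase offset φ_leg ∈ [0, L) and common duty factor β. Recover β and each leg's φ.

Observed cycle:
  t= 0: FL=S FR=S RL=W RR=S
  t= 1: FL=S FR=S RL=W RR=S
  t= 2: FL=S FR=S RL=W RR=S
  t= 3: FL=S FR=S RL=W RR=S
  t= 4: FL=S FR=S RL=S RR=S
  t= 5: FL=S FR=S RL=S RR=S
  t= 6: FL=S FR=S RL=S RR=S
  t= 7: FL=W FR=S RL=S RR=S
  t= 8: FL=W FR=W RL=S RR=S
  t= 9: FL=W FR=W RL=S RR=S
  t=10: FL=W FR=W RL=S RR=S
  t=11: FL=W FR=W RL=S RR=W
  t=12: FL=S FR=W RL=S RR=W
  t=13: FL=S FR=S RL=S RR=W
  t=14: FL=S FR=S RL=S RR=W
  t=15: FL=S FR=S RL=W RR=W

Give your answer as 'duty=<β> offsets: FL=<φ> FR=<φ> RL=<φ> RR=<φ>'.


duty β = stance ticks per leg = 11
FL: stance ticks = 11; W→S at t=12 → φ=4
FR: stance ticks = 11; W→S at t=13 → φ=3
RL: stance ticks = 11; W→S at t=4 → φ=12
RR: stance ticks = 11; W→S at t=0 → φ=0

duty=11 offsets: FL=4 FR=3 RL=12 RR=0


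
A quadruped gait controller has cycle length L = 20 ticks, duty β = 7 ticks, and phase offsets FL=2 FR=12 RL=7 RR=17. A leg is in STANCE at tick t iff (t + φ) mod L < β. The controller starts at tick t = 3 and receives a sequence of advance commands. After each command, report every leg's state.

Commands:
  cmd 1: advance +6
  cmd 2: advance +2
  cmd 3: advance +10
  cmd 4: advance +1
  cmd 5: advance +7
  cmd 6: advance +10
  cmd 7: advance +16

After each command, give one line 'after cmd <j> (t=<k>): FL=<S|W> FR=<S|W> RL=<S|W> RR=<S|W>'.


start t=3: FL=S FR=W RL=W RR=S
cmd 1: advance +6 → t=9, phase=(11,1,16,6) → FL=W FR=S RL=W RR=S
cmd 2: advance +2 → t=11, phase=(13,3,18,8) → FL=W FR=S RL=W RR=W
cmd 3: advance +10 → t=21, phase=(3,13,8,18) → FL=S FR=W RL=W RR=W
cmd 4: advance +1 → t=22, phase=(4,14,9,19) → FL=S FR=W RL=W RR=W
cmd 5: advance +7 → t=29, phase=(11,1,16,6) → FL=W FR=S RL=W RR=S
cmd 6: advance +10 → t=39, phase=(1,11,6,16) → FL=S FR=W RL=S RR=W
cmd 7: advance +16 → t=55, phase=(17,7,2,12) → FL=W FR=W RL=S RR=W

after cmd 1 (t=9): FL=W FR=S RL=W RR=S
after cmd 2 (t=11): FL=W FR=S RL=W RR=W
after cmd 3 (t=21): FL=S FR=W RL=W RR=W
after cmd 4 (t=22): FL=S FR=W RL=W RR=W
after cmd 5 (t=29): FL=W FR=S RL=W RR=S
after cmd 6 (t=39): FL=S FR=W RL=S RR=W
after cmd 7 (t=55): FL=W FR=W RL=S RR=W


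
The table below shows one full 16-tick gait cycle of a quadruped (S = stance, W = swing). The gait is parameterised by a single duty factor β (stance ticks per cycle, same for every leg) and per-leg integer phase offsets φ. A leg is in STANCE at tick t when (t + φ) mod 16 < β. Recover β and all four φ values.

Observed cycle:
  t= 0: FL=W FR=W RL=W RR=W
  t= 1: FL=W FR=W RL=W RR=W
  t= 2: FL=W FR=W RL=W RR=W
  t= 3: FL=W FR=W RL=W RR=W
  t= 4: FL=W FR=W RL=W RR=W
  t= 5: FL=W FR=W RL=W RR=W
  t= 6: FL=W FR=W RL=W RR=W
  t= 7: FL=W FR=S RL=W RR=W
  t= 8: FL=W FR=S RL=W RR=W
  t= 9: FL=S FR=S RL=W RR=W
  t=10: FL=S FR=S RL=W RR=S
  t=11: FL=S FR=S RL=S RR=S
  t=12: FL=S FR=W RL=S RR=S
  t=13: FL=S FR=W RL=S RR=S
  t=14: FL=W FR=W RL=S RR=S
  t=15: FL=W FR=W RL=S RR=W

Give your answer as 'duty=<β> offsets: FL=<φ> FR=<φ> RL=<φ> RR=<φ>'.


duty β = stance ticks per leg = 5
FL: stance ticks = 5; W→S at t=9 → φ=7
FR: stance ticks = 5; W→S at t=7 → φ=9
RL: stance ticks = 5; W→S at t=11 → φ=5
RR: stance ticks = 5; W→S at t=10 → φ=6

duty=5 offsets: FL=7 FR=9 RL=5 RR=6


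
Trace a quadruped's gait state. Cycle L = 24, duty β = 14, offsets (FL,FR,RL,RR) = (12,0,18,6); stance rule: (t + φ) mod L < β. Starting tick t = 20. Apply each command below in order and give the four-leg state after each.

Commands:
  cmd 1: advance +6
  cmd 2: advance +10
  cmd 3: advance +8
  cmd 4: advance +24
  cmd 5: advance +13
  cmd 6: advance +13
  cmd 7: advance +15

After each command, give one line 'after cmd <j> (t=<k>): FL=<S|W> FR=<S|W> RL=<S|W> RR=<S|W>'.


start t=20: FL=S FR=W RL=W RR=S
cmd 1: advance +6 → t=26, phase=(14,2,20,8) → FL=W FR=S RL=W RR=S
cmd 2: advance +10 → t=36, phase=(0,12,6,18) → FL=S FR=S RL=S RR=W
cmd 3: advance +8 → t=44, phase=(8,20,14,2) → FL=S FR=W RL=W RR=S
cmd 4: advance +24 → t=68, phase=(8,20,14,2) → FL=S FR=W RL=W RR=S
cmd 5: advance +13 → t=81, phase=(21,9,3,15) → FL=W FR=S RL=S RR=W
cmd 6: advance +13 → t=94, phase=(10,22,16,4) → FL=S FR=W RL=W RR=S
cmd 7: advance +15 → t=109, phase=(1,13,7,19) → FL=S FR=S RL=S RR=W

after cmd 1 (t=26): FL=W FR=S RL=W RR=S
after cmd 2 (t=36): FL=S FR=S RL=S RR=W
after cmd 3 (t=44): FL=S FR=W RL=W RR=S
after cmd 4 (t=68): FL=S FR=W RL=W RR=S
after cmd 5 (t=81): FL=W FR=S RL=S RR=W
after cmd 6 (t=94): FL=S FR=W RL=W RR=S
after cmd 7 (t=109): FL=S FR=S RL=S RR=W


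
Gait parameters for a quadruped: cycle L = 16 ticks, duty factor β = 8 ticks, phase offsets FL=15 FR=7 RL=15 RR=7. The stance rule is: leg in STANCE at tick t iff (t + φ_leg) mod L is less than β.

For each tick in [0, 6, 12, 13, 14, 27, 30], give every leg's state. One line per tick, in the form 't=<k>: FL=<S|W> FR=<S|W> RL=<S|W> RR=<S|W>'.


t=0: FL=W FR=S RL=W RR=S
t=6: FL=S FR=W RL=S RR=W
t=12: FL=W FR=S RL=W RR=S
t=13: FL=W FR=S RL=W RR=S
t=14: FL=W FR=S RL=W RR=S
t=27: FL=W FR=S RL=W RR=S
t=30: FL=W FR=S RL=W RR=S

t=0: phase=(15,7,15,7) vs β=8 → FL=W FR=S RL=W RR=S
t=6: phase=(5,13,5,13) vs β=8 → FL=S FR=W RL=S RR=W
t=12: phase=(11,3,11,3) vs β=8 → FL=W FR=S RL=W RR=S
t=13: phase=(12,4,12,4) vs β=8 → FL=W FR=S RL=W RR=S
t=14: phase=(13,5,13,5) vs β=8 → FL=W FR=S RL=W RR=S
t=27: phase=(10,2,10,2) vs β=8 → FL=W FR=S RL=W RR=S
t=30: phase=(13,5,13,5) vs β=8 → FL=W FR=S RL=W RR=S


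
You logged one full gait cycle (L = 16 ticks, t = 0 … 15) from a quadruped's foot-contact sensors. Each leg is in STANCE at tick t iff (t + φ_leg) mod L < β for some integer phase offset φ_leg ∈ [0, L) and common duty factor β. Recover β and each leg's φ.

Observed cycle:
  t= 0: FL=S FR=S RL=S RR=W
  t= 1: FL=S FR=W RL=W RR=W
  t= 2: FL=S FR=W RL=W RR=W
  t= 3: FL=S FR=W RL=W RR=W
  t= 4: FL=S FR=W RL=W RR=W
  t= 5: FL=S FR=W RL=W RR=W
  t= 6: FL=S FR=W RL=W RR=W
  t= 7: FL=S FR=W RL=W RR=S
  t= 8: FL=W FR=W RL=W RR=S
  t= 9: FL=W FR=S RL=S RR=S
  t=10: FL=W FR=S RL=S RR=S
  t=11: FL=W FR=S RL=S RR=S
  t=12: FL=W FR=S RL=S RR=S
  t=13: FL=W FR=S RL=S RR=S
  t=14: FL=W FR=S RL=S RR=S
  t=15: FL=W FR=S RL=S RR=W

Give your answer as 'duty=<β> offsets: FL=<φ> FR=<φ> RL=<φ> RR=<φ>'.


duty=8 offsets: FL=0 FR=7 RL=7 RR=9

duty β = stance ticks per leg = 8
FL: stance ticks = 8; W→S at t=0 → φ=0
FR: stance ticks = 8; W→S at t=9 → φ=7
RL: stance ticks = 8; W→S at t=9 → φ=7
RR: stance ticks = 8; W→S at t=7 → φ=9


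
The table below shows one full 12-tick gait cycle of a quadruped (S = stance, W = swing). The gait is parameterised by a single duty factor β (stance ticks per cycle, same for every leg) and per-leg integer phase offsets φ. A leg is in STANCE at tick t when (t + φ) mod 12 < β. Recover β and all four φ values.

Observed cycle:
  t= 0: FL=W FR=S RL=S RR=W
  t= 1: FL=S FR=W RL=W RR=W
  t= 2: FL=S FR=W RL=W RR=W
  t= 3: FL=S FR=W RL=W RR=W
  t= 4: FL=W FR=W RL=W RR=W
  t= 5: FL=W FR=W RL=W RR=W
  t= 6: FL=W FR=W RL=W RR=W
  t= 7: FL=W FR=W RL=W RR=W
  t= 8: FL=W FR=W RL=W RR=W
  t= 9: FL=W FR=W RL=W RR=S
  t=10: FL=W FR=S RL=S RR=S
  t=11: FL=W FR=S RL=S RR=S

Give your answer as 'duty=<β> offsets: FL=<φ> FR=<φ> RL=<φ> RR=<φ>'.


duty=3 offsets: FL=11 FR=2 RL=2 RR=3

duty β = stance ticks per leg = 3
FL: stance ticks = 3; W→S at t=1 → φ=11
FR: stance ticks = 3; W→S at t=10 → φ=2
RL: stance ticks = 3; W→S at t=10 → φ=2
RR: stance ticks = 3; W→S at t=9 → φ=3


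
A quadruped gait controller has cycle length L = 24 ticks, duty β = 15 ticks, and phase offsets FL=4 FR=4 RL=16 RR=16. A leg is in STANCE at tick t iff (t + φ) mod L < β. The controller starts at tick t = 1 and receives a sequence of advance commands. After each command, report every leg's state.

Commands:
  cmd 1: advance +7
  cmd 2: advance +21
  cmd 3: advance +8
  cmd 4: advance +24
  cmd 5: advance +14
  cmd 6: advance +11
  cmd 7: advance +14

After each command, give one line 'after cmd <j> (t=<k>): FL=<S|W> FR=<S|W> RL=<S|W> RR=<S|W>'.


after cmd 1 (t=8): FL=S FR=S RL=S RR=S
after cmd 2 (t=29): FL=S FR=S RL=W RR=W
after cmd 3 (t=37): FL=W FR=W RL=S RR=S
after cmd 4 (t=61): FL=W FR=W RL=S RR=S
after cmd 5 (t=75): FL=S FR=S RL=W RR=W
after cmd 6 (t=86): FL=W FR=W RL=S RR=S
after cmd 7 (t=100): FL=S FR=S RL=W RR=W

start t=1: FL=S FR=S RL=W RR=W
cmd 1: advance +7 → t=8, phase=(12,12,0,0) → FL=S FR=S RL=S RR=S
cmd 2: advance +21 → t=29, phase=(9,9,21,21) → FL=S FR=S RL=W RR=W
cmd 3: advance +8 → t=37, phase=(17,17,5,5) → FL=W FR=W RL=S RR=S
cmd 4: advance +24 → t=61, phase=(17,17,5,5) → FL=W FR=W RL=S RR=S
cmd 5: advance +14 → t=75, phase=(7,7,19,19) → FL=S FR=S RL=W RR=W
cmd 6: advance +11 → t=86, phase=(18,18,6,6) → FL=W FR=W RL=S RR=S
cmd 7: advance +14 → t=100, phase=(8,8,20,20) → FL=S FR=S RL=W RR=W


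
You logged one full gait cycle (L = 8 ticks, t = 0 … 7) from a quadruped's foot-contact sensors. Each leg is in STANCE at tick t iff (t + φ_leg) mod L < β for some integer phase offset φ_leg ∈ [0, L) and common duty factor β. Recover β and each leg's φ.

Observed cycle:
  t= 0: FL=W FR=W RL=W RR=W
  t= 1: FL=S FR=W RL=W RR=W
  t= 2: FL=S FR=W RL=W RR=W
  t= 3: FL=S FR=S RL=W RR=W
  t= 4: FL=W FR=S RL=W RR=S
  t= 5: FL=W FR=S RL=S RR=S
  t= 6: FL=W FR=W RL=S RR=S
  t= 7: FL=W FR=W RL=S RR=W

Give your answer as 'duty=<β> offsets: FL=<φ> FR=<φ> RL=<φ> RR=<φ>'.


duty β = stance ticks per leg = 3
FL: stance ticks = 3; W→S at t=1 → φ=7
FR: stance ticks = 3; W→S at t=3 → φ=5
RL: stance ticks = 3; W→S at t=5 → φ=3
RR: stance ticks = 3; W→S at t=4 → φ=4

duty=3 offsets: FL=7 FR=5 RL=3 RR=4


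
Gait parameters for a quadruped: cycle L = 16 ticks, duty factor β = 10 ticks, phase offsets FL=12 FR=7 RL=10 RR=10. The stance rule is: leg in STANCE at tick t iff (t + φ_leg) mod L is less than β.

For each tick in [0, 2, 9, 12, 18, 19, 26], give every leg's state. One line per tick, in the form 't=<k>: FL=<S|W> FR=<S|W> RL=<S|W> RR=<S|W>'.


t=0: FL=W FR=S RL=W RR=W
t=2: FL=W FR=S RL=W RR=W
t=9: FL=S FR=S RL=S RR=S
t=12: FL=S FR=S RL=S RR=S
t=18: FL=W FR=S RL=W RR=W
t=19: FL=W FR=W RL=W RR=W
t=26: FL=S FR=S RL=S RR=S

t=0: phase=(12,7,10,10) vs β=10 → FL=W FR=S RL=W RR=W
t=2: phase=(14,9,12,12) vs β=10 → FL=W FR=S RL=W RR=W
t=9: phase=(5,0,3,3) vs β=10 → FL=S FR=S RL=S RR=S
t=12: phase=(8,3,6,6) vs β=10 → FL=S FR=S RL=S RR=S
t=18: phase=(14,9,12,12) vs β=10 → FL=W FR=S RL=W RR=W
t=19: phase=(15,10,13,13) vs β=10 → FL=W FR=W RL=W RR=W
t=26: phase=(6,1,4,4) vs β=10 → FL=S FR=S RL=S RR=S


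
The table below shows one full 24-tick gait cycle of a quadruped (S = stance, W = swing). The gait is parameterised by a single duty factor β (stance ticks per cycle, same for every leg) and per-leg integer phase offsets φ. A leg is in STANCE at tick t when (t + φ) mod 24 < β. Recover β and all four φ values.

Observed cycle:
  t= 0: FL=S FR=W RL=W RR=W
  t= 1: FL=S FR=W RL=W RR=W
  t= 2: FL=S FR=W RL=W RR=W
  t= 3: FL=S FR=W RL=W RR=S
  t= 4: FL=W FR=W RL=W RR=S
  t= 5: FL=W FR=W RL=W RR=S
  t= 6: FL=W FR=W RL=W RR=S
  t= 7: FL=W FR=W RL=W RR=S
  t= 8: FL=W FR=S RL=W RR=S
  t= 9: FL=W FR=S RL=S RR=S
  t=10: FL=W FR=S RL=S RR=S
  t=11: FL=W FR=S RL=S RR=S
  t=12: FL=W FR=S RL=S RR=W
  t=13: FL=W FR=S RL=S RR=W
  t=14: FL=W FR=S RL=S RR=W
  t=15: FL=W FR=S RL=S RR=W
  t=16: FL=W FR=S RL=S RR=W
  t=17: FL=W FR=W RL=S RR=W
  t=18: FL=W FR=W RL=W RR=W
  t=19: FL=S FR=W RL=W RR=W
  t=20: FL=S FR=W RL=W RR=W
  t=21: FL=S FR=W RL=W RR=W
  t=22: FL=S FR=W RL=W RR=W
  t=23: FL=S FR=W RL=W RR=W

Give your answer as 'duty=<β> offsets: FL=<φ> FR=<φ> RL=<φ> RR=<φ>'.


duty β = stance ticks per leg = 9
FL: stance ticks = 9; W→S at t=19 → φ=5
FR: stance ticks = 9; W→S at t=8 → φ=16
RL: stance ticks = 9; W→S at t=9 → φ=15
RR: stance ticks = 9; W→S at t=3 → φ=21

duty=9 offsets: FL=5 FR=16 RL=15 RR=21


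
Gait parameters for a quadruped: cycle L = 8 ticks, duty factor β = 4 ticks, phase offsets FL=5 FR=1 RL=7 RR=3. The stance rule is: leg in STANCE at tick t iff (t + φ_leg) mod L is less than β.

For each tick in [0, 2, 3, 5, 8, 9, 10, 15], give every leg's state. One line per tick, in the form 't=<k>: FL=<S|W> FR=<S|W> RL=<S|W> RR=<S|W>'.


t=0: phase=(5,1,7,3) vs β=4 → FL=W FR=S RL=W RR=S
t=2: phase=(7,3,1,5) vs β=4 → FL=W FR=S RL=S RR=W
t=3: phase=(0,4,2,6) vs β=4 → FL=S FR=W RL=S RR=W
t=5: phase=(2,6,4,0) vs β=4 → FL=S FR=W RL=W RR=S
t=8: phase=(5,1,7,3) vs β=4 → FL=W FR=S RL=W RR=S
t=9: phase=(6,2,0,4) vs β=4 → FL=W FR=S RL=S RR=W
t=10: phase=(7,3,1,5) vs β=4 → FL=W FR=S RL=S RR=W
t=15: phase=(4,0,6,2) vs β=4 → FL=W FR=S RL=W RR=S

t=0: FL=W FR=S RL=W RR=S
t=2: FL=W FR=S RL=S RR=W
t=3: FL=S FR=W RL=S RR=W
t=5: FL=S FR=W RL=W RR=S
t=8: FL=W FR=S RL=W RR=S
t=9: FL=W FR=S RL=S RR=W
t=10: FL=W FR=S RL=S RR=W
t=15: FL=W FR=S RL=W RR=S


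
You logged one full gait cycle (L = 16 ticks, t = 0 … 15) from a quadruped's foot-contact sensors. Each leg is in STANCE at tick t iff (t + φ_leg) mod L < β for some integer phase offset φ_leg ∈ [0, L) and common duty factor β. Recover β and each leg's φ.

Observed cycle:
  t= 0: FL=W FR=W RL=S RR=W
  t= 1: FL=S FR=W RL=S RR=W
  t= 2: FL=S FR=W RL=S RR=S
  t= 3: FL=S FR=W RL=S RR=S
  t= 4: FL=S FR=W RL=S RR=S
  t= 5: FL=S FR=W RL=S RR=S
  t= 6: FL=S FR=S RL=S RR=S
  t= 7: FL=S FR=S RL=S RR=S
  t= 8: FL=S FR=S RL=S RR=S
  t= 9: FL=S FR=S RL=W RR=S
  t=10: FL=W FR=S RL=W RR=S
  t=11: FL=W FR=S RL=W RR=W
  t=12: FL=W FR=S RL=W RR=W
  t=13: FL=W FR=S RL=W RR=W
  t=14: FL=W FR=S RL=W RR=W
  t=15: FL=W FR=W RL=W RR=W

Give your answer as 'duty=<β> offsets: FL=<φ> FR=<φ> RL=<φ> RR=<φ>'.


duty β = stance ticks per leg = 9
FL: stance ticks = 9; W→S at t=1 → φ=15
FR: stance ticks = 9; W→S at t=6 → φ=10
RL: stance ticks = 9; W→S at t=0 → φ=0
RR: stance ticks = 9; W→S at t=2 → φ=14

duty=9 offsets: FL=15 FR=10 RL=0 RR=14


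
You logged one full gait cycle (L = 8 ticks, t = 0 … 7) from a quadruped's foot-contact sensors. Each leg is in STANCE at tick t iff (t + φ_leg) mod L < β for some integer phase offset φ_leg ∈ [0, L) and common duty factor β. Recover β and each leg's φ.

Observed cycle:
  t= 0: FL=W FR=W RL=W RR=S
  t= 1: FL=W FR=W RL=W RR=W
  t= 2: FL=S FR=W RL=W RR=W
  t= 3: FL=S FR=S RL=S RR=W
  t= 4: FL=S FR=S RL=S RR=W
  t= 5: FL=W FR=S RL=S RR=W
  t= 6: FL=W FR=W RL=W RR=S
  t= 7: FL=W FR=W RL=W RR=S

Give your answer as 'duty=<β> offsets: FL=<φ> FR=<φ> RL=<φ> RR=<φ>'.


duty β = stance ticks per leg = 3
FL: stance ticks = 3; W→S at t=2 → φ=6
FR: stance ticks = 3; W→S at t=3 → φ=5
RL: stance ticks = 3; W→S at t=3 → φ=5
RR: stance ticks = 3; W→S at t=6 → φ=2

duty=3 offsets: FL=6 FR=5 RL=5 RR=2


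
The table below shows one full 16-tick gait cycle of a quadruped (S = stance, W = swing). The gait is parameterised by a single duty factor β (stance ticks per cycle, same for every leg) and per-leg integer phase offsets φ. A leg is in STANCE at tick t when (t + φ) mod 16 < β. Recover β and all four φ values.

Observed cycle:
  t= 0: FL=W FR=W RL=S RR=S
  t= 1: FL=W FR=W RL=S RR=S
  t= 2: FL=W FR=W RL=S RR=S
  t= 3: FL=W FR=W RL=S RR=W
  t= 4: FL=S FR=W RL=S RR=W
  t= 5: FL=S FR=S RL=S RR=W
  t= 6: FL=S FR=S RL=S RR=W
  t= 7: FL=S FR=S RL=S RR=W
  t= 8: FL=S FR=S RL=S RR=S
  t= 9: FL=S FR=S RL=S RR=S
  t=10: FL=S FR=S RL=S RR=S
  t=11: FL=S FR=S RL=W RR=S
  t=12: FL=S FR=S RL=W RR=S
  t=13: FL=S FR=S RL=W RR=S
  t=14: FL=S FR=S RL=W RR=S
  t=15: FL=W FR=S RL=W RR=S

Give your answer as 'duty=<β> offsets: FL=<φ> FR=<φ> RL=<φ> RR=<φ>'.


duty β = stance ticks per leg = 11
FL: stance ticks = 11; W→S at t=4 → φ=12
FR: stance ticks = 11; W→S at t=5 → φ=11
RL: stance ticks = 11; W→S at t=0 → φ=0
RR: stance ticks = 11; W→S at t=8 → φ=8

duty=11 offsets: FL=12 FR=11 RL=0 RR=8


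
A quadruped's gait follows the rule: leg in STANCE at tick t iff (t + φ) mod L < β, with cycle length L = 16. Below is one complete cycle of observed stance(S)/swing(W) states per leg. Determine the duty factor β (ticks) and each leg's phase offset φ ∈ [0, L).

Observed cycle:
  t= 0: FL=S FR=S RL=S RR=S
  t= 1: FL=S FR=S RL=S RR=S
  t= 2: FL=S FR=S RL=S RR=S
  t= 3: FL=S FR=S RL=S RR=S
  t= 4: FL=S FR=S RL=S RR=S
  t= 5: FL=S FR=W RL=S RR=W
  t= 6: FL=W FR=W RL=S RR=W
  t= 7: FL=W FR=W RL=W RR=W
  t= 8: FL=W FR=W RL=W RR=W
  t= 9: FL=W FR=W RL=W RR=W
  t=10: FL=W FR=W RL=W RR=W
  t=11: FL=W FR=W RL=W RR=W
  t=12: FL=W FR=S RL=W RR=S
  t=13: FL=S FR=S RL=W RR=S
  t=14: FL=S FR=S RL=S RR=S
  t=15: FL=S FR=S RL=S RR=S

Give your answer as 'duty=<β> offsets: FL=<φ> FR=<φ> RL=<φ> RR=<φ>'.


duty β = stance ticks per leg = 9
FL: stance ticks = 9; W→S at t=13 → φ=3
FR: stance ticks = 9; W→S at t=12 → φ=4
RL: stance ticks = 9; W→S at t=14 → φ=2
RR: stance ticks = 9; W→S at t=12 → φ=4

duty=9 offsets: FL=3 FR=4 RL=2 RR=4


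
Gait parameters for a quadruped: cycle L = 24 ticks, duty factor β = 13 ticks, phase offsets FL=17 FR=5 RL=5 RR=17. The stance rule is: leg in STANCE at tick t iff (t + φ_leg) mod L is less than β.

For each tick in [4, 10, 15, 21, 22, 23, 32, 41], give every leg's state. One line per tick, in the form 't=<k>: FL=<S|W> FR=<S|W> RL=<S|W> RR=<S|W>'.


t=4: FL=W FR=S RL=S RR=W
t=10: FL=S FR=W RL=W RR=S
t=15: FL=S FR=W RL=W RR=S
t=21: FL=W FR=S RL=S RR=W
t=22: FL=W FR=S RL=S RR=W
t=23: FL=W FR=S RL=S RR=W
t=32: FL=S FR=W RL=W RR=S
t=41: FL=S FR=W RL=W RR=S

t=4: phase=(21,9,9,21) vs β=13 → FL=W FR=S RL=S RR=W
t=10: phase=(3,15,15,3) vs β=13 → FL=S FR=W RL=W RR=S
t=15: phase=(8,20,20,8) vs β=13 → FL=S FR=W RL=W RR=S
t=21: phase=(14,2,2,14) vs β=13 → FL=W FR=S RL=S RR=W
t=22: phase=(15,3,3,15) vs β=13 → FL=W FR=S RL=S RR=W
t=23: phase=(16,4,4,16) vs β=13 → FL=W FR=S RL=S RR=W
t=32: phase=(1,13,13,1) vs β=13 → FL=S FR=W RL=W RR=S
t=41: phase=(10,22,22,10) vs β=13 → FL=S FR=W RL=W RR=S


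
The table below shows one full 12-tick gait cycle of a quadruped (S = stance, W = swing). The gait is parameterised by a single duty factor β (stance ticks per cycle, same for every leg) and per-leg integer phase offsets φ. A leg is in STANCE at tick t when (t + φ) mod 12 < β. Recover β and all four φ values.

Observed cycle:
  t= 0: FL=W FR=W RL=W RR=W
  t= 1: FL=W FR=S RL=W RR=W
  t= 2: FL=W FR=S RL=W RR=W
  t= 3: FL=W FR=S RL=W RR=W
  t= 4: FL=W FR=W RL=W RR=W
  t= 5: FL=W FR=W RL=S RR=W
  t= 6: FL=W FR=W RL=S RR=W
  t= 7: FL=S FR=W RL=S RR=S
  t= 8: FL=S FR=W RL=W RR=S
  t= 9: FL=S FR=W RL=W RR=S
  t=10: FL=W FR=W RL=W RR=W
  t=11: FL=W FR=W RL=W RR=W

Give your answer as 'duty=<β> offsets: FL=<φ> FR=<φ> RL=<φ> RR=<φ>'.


duty=3 offsets: FL=5 FR=11 RL=7 RR=5

duty β = stance ticks per leg = 3
FL: stance ticks = 3; W→S at t=7 → φ=5
FR: stance ticks = 3; W→S at t=1 → φ=11
RL: stance ticks = 3; W→S at t=5 → φ=7
RR: stance ticks = 3; W→S at t=7 → φ=5


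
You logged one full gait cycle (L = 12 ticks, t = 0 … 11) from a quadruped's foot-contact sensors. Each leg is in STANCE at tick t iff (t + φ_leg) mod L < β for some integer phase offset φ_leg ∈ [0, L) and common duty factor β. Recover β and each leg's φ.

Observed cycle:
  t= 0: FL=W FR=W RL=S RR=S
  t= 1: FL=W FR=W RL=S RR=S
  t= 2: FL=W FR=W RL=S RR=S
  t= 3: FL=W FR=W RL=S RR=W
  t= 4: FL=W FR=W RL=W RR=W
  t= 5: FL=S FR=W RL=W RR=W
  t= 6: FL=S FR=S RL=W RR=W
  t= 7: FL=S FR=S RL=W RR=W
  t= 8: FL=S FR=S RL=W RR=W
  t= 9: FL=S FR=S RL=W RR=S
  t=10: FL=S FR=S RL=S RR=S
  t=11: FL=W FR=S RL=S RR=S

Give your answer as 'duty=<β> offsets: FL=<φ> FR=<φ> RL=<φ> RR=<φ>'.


duty β = stance ticks per leg = 6
FL: stance ticks = 6; W→S at t=5 → φ=7
FR: stance ticks = 6; W→S at t=6 → φ=6
RL: stance ticks = 6; W→S at t=10 → φ=2
RR: stance ticks = 6; W→S at t=9 → φ=3

duty=6 offsets: FL=7 FR=6 RL=2 RR=3


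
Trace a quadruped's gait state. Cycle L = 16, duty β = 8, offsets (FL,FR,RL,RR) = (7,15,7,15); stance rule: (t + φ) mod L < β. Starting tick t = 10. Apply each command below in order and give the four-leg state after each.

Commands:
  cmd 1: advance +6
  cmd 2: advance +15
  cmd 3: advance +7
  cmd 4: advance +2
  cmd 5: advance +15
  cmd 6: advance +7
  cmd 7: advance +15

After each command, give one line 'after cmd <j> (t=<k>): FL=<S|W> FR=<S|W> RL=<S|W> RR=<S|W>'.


start t=10: FL=S FR=W RL=S RR=W
cmd 1: advance +6 → t=16, phase=(7,15,7,15) → FL=S FR=W RL=S RR=W
cmd 2: advance +15 → t=31, phase=(6,14,6,14) → FL=S FR=W RL=S RR=W
cmd 3: advance +7 → t=38, phase=(13,5,13,5) → FL=W FR=S RL=W RR=S
cmd 4: advance +2 → t=40, phase=(15,7,15,7) → FL=W FR=S RL=W RR=S
cmd 5: advance +15 → t=55, phase=(14,6,14,6) → FL=W FR=S RL=W RR=S
cmd 6: advance +7 → t=62, phase=(5,13,5,13) → FL=S FR=W RL=S RR=W
cmd 7: advance +15 → t=77, phase=(4,12,4,12) → FL=S FR=W RL=S RR=W

after cmd 1 (t=16): FL=S FR=W RL=S RR=W
after cmd 2 (t=31): FL=S FR=W RL=S RR=W
after cmd 3 (t=38): FL=W FR=S RL=W RR=S
after cmd 4 (t=40): FL=W FR=S RL=W RR=S
after cmd 5 (t=55): FL=W FR=S RL=W RR=S
after cmd 6 (t=62): FL=S FR=W RL=S RR=W
after cmd 7 (t=77): FL=S FR=W RL=S RR=W


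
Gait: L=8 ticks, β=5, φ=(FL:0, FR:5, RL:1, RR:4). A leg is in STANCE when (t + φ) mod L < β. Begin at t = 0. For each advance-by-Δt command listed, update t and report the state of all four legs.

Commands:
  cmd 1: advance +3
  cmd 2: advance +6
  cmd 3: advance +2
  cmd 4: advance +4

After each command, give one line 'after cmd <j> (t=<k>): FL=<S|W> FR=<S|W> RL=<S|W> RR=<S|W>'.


after cmd 1 (t=3): FL=S FR=S RL=S RR=W
after cmd 2 (t=9): FL=S FR=W RL=S RR=W
after cmd 3 (t=11): FL=S FR=S RL=S RR=W
after cmd 4 (t=15): FL=W FR=S RL=S RR=S

start t=0: FL=S FR=W RL=S RR=S
cmd 1: advance +3 → t=3, phase=(3,0,4,7) → FL=S FR=S RL=S RR=W
cmd 2: advance +6 → t=9, phase=(1,6,2,5) → FL=S FR=W RL=S RR=W
cmd 3: advance +2 → t=11, phase=(3,0,4,7) → FL=S FR=S RL=S RR=W
cmd 4: advance +4 → t=15, phase=(7,4,0,3) → FL=W FR=S RL=S RR=S
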